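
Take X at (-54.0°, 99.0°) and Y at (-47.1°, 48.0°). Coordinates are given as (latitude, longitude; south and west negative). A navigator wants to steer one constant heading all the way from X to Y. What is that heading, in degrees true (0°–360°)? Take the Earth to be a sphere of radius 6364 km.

Meridional parts: M(φ₁)=-1.1242, M(φ₂)=-0.9342 → ΔM = +0.1900;  Δλ = -0.8901 rad
tan C = Δλ / ΔM = -4.6852 → C = 282.05°

282.0°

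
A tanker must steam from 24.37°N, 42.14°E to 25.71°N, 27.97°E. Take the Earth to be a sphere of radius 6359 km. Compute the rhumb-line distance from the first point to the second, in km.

1433 km

Δψ = ln[tan(π/4+φ₂/2)/tan(π/4+φ₁/2)] = +0.0258;  Δφ = +0.0234 rad,  Δλ = -0.2473 rad
q = Δφ/Δψ = 0.9060
d = R·√(Δφ² + q²Δλ²) = 6359·0.22528 = 1433 km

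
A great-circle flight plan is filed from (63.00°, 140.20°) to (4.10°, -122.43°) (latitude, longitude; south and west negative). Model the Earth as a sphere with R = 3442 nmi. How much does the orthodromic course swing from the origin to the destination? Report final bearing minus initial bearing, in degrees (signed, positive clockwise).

+71.7°

Initial bearing θ₁ = atan2(sin Δλ cos φ₂, cos φ₁ sin φ₂ − sin φ₁ cos φ₂ cos Δλ) = 81.58°
Final bearing θ₂ = (initial bearing from the destination back to the start) + 180° = 153.24°
Δθ = θ₂ − θ₁ = +71.7°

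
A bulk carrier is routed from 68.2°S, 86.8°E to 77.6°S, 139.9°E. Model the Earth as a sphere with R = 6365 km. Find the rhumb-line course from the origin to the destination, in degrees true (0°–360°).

Δψ = ln[tan(π/4+φ₂/2)/tan(π/4+φ₁/2)] = -0.5725
Δλ = +0.9268 rad (taken the short way round)
course = atan2(Δλ, Δψ) = 121.70°

121.7°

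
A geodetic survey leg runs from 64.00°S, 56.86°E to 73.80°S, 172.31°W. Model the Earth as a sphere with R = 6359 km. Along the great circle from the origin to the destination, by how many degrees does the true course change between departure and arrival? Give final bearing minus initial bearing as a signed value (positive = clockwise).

-127.9°

Initial bearing θ₁ = atan2(sin Δλ cos φ₂, cos φ₁ sin φ₂ − sin φ₁ cos φ₂ cos Δλ) = 160.16°
Final bearing θ₂ = (initial bearing from the destination back to the start) + 180° = 32.24°
Δθ = θ₂ − θ₁ = -127.9°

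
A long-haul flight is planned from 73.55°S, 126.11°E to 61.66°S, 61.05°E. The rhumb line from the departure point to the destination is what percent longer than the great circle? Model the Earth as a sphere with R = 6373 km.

4.8%

Great circle: σ = 0.4492 rad → d_gc = Rσ = 2862.6 km
Rhumb: Δφ = +0.2075, Δλ = -1.1355, Δψ = +0.5577, q = Δφ/Δψ = 0.3721 → d_rh = R√(Δφ²+q²Δλ²) = 2999.9 km
Excess = (2999.9 − 2862.6) / 2862.6 = 137.3 / 2862.6 = 4.80% ≈ 4.8%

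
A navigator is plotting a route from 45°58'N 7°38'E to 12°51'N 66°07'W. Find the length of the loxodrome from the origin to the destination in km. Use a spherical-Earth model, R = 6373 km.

7893 km

Δψ = ln[tan(π/4+φ₂/2)/tan(π/4+φ₁/2)] = -0.6793;  Δφ = -0.5780 rad,  Δλ = -1.2872 rad
q = Δφ/Δψ = 0.8509
d = R·√(Δφ² + q²Δλ²) = 6373·1.23844 = 7893 km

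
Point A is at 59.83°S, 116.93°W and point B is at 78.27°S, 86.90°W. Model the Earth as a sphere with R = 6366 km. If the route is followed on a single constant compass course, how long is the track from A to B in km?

2332 km

Δψ = ln[tan(π/4+φ₂/2)/tan(π/4+φ₁/2)] = -0.9647;  Δφ = -0.3218 rad,  Δλ = +0.5241 rad
q = Δφ/Δψ = 0.3336
d = R·√(Δφ² + q²Δλ²) = 6366·0.36627 = 2332 km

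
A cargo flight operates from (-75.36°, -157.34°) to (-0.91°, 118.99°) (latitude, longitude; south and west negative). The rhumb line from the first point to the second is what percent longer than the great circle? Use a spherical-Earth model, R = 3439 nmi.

Great circle: σ = 1.5276 rad → d_gc = Rσ = 5253.3 nmi
Rhumb: Δφ = +1.2994, Δλ = -1.4603, Δψ = +2.0363, q = Δφ/Δψ = 0.6381 → d_rh = R√(Δφ²+q²Δλ²) = 5499.0 nmi
Excess = (5499.0 − 5253.3) / 5253.3 = 245.7 / 5253.3 = 4.68% ≈ 4.7%

4.7%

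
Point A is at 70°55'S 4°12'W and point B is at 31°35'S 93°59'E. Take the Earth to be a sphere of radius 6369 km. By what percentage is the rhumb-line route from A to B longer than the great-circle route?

Great circle: σ = 1.0981 rad → d_gc = Rσ = 6993.6 km
Rhumb: Δφ = +0.6865, Δλ = +1.7136, Δψ = +1.2018, q = Δφ/Δψ = 0.5712 → d_rh = R√(Δφ²+q²Δλ²) = 7614.8 km
Excess = (7614.8 − 6993.6) / 6993.6 = 621.2 / 6993.6 = 8.88% ≈ 8.9%

8.9%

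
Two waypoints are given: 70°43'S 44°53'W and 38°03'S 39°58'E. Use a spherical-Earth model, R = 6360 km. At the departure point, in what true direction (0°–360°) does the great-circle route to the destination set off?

99.9°

N = sin Δλ·cos φ₂ = +0.7843;  D = cos φ₁ sin φ₂ − sin φ₁ cos φ₂ cos Δλ = -0.1368
initial course = atan2(N, D) = 99.90°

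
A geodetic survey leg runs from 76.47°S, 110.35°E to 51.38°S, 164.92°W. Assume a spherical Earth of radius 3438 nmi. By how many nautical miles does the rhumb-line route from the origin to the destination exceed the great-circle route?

Great circle: cos σ = sin φ₁ sin φ₂ + cos φ₁ cos φ₂ cos Δλ,  σ = 0.6872 rad → d_gc = 2362.6 nmi
Rhumb line: Δψ = +1.0831, q = Δφ/Δψ = 0.4043, d_rh = R√(Δφ²+q²Δλ²) = 2547.9 nmi
Excess = 2547.9 − 2362.6 = 185.3 ≈ 185 nmi

185 nmi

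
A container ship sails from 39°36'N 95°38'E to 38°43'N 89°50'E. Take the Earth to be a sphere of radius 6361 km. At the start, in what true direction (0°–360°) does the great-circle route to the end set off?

260.7°

θ = atan2( sin Δλ·cos φ₂ ,  cos φ₁ sin φ₂ − sin φ₁ cos φ₂ cos Δλ )
  = atan2(-0.0788, -0.0129) = 260.73°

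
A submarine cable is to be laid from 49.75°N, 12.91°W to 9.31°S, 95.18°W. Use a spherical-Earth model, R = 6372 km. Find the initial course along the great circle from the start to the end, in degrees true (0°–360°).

θ = atan2( sin Δλ·cos φ₂ ,  cos φ₁ sin φ₂ − sin φ₁ cos φ₂ cos Δλ )
  = atan2(-0.9779, -0.2058) = 258.11°

258.1°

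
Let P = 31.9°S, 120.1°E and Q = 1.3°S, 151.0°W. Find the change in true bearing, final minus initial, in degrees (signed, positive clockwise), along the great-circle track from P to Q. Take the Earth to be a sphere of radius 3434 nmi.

-32.4°

Initial bearing θ₁ = atan2(sin Δλ cos φ₂, cos φ₁ sin φ₂ − sin φ₁ cos φ₂ cos Δλ) = 90.52°
Final bearing θ₂ = (initial bearing from the destination back to the start) + 180° = 58.12°
Δθ = θ₂ − θ₁ = -32.4°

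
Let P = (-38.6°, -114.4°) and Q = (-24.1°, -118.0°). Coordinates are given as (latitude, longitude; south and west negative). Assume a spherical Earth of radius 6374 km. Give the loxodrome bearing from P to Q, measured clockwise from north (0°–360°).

348.1°

Δψ = ln[tan(π/4+φ₂/2)/tan(π/4+φ₁/2)] = +0.2977
Δλ = -0.0628 rad (taken the short way round)
course = atan2(Δλ, Δψ) = 348.08°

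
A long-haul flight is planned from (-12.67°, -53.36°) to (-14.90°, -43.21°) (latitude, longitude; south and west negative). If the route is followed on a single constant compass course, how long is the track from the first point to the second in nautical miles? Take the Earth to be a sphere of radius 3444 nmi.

Δψ = ln[tan(π/4+φ₂/2)/tan(π/4+φ₁/2)] = -0.0401;  Δφ = -0.0389 rad,  Δλ = +0.1772 rad
q = Δφ/Δψ = 0.9711
d = R·√(Δφ² + q²Δλ²) = 3444·0.17638 = 607 nmi

607 nmi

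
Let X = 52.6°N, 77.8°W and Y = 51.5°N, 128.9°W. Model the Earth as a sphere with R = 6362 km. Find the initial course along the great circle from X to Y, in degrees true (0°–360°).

N = sin Δλ·cos φ₂ = -0.4845;  D = cos φ₁ sin φ₂ − sin φ₁ cos φ₂ cos Δλ = +0.1648
initial course = atan2(N, D) = 288.79°

288.8°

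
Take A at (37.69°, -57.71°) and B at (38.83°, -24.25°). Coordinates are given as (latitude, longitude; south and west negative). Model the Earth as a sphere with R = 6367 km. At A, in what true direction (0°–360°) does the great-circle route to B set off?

77.0°

N = sin Δλ·cos φ₂ = +0.4295;  D = cos φ₁ sin φ₂ − sin φ₁ cos φ₂ cos Δλ = +0.0988
initial course = atan2(N, D) = 77.04°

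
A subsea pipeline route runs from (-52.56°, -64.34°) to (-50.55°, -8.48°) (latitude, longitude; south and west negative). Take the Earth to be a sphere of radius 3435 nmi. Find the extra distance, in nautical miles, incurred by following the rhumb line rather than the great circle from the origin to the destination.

52 nmi

Great circle: cos σ = sin φ₁ sin φ₂ + cos φ₁ cos φ₂ cos Δλ,  σ = 0.5919 rad → d_gc = 2033.1 nmi
Rhumb line: Δψ = +0.0564, q = Δφ/Δψ = 0.6216, d_rh = R√(Δφ²+q²Δλ²) = 2085.3 nmi
Excess = 2085.3 − 2033.1 = 52.2 ≈ 52 nmi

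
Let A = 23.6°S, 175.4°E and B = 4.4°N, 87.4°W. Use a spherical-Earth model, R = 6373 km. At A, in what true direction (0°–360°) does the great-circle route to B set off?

88.8°

θ = atan2( sin Δλ·cos φ₂ ,  cos φ₁ sin φ₂ − sin φ₁ cos φ₂ cos Δλ )
  = atan2(+0.9892, +0.0203) = 88.83°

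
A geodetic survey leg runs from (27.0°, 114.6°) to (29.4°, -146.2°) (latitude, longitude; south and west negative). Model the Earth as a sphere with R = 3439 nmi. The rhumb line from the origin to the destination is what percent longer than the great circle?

Great circle: σ = 1.4719 rad → d_gc = Rσ = 5061.8 nmi
Rhumb: Δφ = +0.0419, Δλ = +1.7314, Δψ = +0.0475, q = Δφ/Δψ = 0.8812 → d_rh = R√(Δφ²+q²Δλ²) = 5248.8 nmi
Excess = (5248.8 − 5061.8) / 5061.8 = 187.0 / 5061.8 = 3.69% ≈ 3.7%

3.7%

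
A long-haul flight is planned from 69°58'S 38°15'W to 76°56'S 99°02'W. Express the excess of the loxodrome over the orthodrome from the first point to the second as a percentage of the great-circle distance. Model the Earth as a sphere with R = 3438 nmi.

4.5%

Great circle: σ = 0.3079 rad → d_gc = Rσ = 1058.56 nmi
Rhumb: Δφ = -0.1216, Δλ = -1.0609, Δψ = -0.4332, q = Δφ/Δψ = 0.2807 → d_rh = R√(Δφ²+q²Δλ²) = 1105.68 nmi
Excess = (1105.68 − 1058.56) / 1058.56 = 47.12 / 1058.56 = 4.451% ≈ 4.5%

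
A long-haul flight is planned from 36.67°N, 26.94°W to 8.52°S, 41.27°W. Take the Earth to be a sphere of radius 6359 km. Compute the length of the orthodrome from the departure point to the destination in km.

Haversine: a = sin²(Δφ/2)+cos φ₁ cos φ₂ sin²(Δλ/2) = 0.15996;  σ = 2·atan2(√a,√(1−a))
σ = 47.150° → d = Rσ = 6359·0.82293 = 5233 km

5233 km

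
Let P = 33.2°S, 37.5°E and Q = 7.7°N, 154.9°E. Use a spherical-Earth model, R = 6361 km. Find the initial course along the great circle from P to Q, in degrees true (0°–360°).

98.9°

N = sin Δλ·cos φ₂ = +0.8798;  D = cos φ₁ sin φ₂ − sin φ₁ cos φ₂ cos Δλ = -0.1376
initial course = atan2(N, D) = 98.89°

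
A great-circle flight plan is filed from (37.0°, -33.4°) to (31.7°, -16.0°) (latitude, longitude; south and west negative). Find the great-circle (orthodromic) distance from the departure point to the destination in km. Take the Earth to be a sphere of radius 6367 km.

1698 km

Haversine: a = sin²(Δφ/2)+cos φ₁ cos φ₂ sin²(Δλ/2) = 0.01768;  σ = 2·atan2(√a,√(1−a))
σ = 15.284° → d = Rσ = 6367·0.26675 = 1698 km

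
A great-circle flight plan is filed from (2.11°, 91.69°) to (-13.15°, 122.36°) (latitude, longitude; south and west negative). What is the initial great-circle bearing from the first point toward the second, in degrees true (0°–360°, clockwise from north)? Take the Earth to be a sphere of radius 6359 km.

θ = atan2( sin Δλ·cos φ₂ ,  cos φ₁ sin φ₂ − sin φ₁ cos φ₂ cos Δλ )
  = atan2(+0.4967, -0.2582) = 117.46°

117.5°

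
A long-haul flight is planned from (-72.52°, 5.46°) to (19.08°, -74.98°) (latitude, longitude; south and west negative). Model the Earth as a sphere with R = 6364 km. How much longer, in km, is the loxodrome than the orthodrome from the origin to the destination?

350 km

Great circle: cos σ = sin φ₁ sin φ₂ + cos φ₁ cos φ₂ cos Δλ,  σ = 1.8386 rad → d_gc = 11701.1 km
Rhumb line: Δψ = +2.2119, q = Δφ/Δψ = 0.7228, d_rh = R√(Δφ²+q²Δλ²) = 12050.8 km
Excess = 12050.8 − 11701.1 = 349.7 ≈ 350 km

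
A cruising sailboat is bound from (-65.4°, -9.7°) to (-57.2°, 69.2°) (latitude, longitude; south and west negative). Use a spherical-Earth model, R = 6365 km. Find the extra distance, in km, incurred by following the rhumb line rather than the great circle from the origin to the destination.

266 km

Great circle: cos σ = sin φ₁ sin φ₂ + cos φ₁ cos φ₂ cos Δλ,  σ = 0.6306 rad → d_gc = 4013.6 km
Rhumb line: Δψ = +0.3000, q = Δφ/Δψ = 0.4771, d_rh = R√(Δφ²+q²Δλ²) = 4279.5 km
Excess = 4279.5 − 4013.6 = 265.9 ≈ 266 km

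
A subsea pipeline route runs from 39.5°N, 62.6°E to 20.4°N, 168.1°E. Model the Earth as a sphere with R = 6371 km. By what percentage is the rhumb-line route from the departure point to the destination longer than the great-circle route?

Great circle: σ = 1.5423 rad → d_gc = Rσ = 9826.3 km
Rhumb: Δφ = -0.3334, Δλ = +1.8413, Δψ = -0.3877, q = Δφ/Δψ = 0.8597 → d_rh = R√(Δφ²+q²Δλ²) = 10306.9 km
Excess = (10306.9 − 9826.3) / 9826.3 = 480.6 / 9826.3 = 4.89% ≈ 4.9%

4.9%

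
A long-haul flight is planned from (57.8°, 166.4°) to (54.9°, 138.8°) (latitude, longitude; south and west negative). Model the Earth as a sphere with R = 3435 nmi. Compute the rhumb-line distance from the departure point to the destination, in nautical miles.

Rhumb course C = atan2(Δλ, Δψ) with Δψ = ln[tan(π/4+φ₂/2)/tan(π/4+φ₁/2)] = -0.0914, Δλ = -0.4817 → C = 259.26°
d = R·|Δφ| / |cos C| = 3435·0.05061 / 0.18641 = 933 nmi

933 nmi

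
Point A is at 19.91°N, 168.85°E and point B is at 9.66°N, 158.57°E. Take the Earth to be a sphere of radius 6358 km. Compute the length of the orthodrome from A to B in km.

cos σ = sin φ₁ sin φ₂ + cos φ₁ cos φ₂ cos Δλ
      = sin(19.91°)sin(9.66°) + cos(19.91°)cos(9.66°)cos(-10.28°) = 0.9692
σ = 14.266° → d = Rσ = 6358·0.24899 = 1583 km

1583 km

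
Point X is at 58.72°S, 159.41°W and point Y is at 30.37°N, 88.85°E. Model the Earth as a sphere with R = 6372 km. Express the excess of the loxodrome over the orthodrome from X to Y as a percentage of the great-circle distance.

Great circle: σ = 2.2118 rad → d_gc = Rσ = 14093.7 km
Rhumb: Δφ = +1.5549, Δλ = -1.9502, Δψ = +1.8299, q = Δφ/Δψ = 0.8497 → d_rh = R√(Δφ²+q²Δλ²) = 14480.0 km
Excess = (14480.0 − 14093.7) / 14093.7 = 386.3 / 14093.7 = 2.74% ≈ 2.7%

2.7%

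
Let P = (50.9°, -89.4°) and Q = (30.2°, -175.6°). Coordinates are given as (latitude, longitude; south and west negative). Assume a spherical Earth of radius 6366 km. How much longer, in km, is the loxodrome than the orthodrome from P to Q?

343 km

Great circle: cos σ = sin φ₁ sin φ₂ + cos φ₁ cos φ₂ cos Δλ,  σ = 1.1302 rad → d_gc = 7194.8 km
Rhumb line: Δψ = -0.4820, q = Δφ/Δψ = 0.7495, d_rh = R√(Δφ²+q²Δλ²) = 7538.1 km
Excess = 7538.1 − 7194.8 = 343.3 ≈ 343 km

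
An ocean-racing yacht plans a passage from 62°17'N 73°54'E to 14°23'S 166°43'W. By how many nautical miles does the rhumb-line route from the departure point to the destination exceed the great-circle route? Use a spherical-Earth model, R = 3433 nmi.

430 nmi

Great circle: cos σ = sin φ₁ sin φ₂ + cos φ₁ cos φ₂ cos Δλ,  σ = 2.0275 rad → d_gc = 6960.3 nmi
Rhumb line: Δψ = -1.6533, q = Δφ/Δψ = 0.8094, d_rh = R√(Δφ²+q²Δλ²) = 7390.4 nmi
Excess = 7390.4 − 6960.3 = 430.1 ≈ 430 nmi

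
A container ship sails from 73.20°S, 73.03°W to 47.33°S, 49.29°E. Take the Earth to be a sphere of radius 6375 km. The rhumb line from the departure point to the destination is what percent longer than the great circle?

Great circle: σ = 0.9284 rad → d_gc = Rσ = 5918.3 km
Rhumb: Δφ = +0.4515, Δλ = +2.1349, Δψ = +0.9727, q = Δφ/Δψ = 0.4642 → d_rh = R√(Δφ²+q²Δλ²) = 6942.5 km
Excess = (6942.5 − 5918.3) / 5918.3 = 1024.2 / 5918.3 = 17.31% ≈ 17.3%

17.3%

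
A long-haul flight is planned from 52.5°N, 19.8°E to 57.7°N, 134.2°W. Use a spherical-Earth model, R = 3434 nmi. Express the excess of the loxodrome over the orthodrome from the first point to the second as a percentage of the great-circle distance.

30.0%

Great circle: σ = 1.1829 rad → d_gc = Rσ = 4062.2 nmi
Rhumb: Δφ = +0.0908, Δλ = -2.6878, Δψ = +0.1589, q = Δφ/Δψ = 0.5711 → d_rh = R√(Δφ²+q²Δλ²) = 5280.8 nmi
Excess = (5280.8 − 4062.2) / 4062.2 = 1218.6 / 4062.2 = 30.00% ≈ 30.0%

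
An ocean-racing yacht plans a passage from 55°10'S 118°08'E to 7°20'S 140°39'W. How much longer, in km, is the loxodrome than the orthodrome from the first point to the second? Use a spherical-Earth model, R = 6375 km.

Great circle: cos σ = sin φ₁ sin φ₂ + cos φ₁ cos φ₂ cos Δλ,  σ = 1.5762 rad → d_gc = 10048.43 km
Rhumb line: Δψ = +1.0310, q = Δφ/Δψ = 0.8098, d_rh = R√(Δφ²+q²Δλ²) = 10558.89 km
Excess = 10558.89 − 10048.43 = 510.46 ≈ 510 km

510 km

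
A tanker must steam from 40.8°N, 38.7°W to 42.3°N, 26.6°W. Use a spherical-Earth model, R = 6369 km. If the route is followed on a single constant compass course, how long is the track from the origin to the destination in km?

Rhumb course C = atan2(Δλ, Δψ) with Δψ = ln[tan(π/4+φ₂/2)/tan(π/4+φ₁/2)] = +0.0350, Δλ = +0.2112 → C = 80.59°
d = R·|Δφ| / |cos C| = 6369·0.02618 / 0.16343 = 1020 km

1020 km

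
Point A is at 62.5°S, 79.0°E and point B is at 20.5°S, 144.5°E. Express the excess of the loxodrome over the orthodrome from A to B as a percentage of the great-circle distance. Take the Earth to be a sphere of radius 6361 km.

2.8%

Great circle: σ = 1.0587 rad → d_gc = Rσ = 6734.5 km
Rhumb: Δφ = +0.7330, Δλ = +1.1432, Δψ = +1.0420, q = Δφ/Δψ = 0.7035 → d_rh = R√(Δφ²+q²Δλ²) = 6921.7 km
Excess = (6921.7 − 6734.5) / 6734.5 = 187.2 / 6734.5 = 2.78% ≈ 2.8%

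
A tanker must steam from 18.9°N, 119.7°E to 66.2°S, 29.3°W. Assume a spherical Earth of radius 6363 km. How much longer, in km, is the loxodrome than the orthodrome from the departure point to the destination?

Great circle: cos σ = sin φ₁ sin φ₂ + cos φ₁ cos φ₂ cos Δλ,  σ = 2.2442 rad → d_gc = 14279.7 km
Rhumb line: Δψ = -1.8932, q = Δφ/Δψ = 0.7845, d_rh = R√(Δφ²+q²Δλ²) = 16057.7 km
Excess = 16057.7 − 14279.7 = 1778.0 ≈ 1778 km

1778 km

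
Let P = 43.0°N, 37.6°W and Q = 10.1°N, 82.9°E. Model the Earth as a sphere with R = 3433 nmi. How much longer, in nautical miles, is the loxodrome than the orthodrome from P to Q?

Great circle: cos σ = sin φ₁ sin φ₂ + cos φ₁ cos φ₂ cos Δλ,  σ = 1.8192 rad → d_gc = 6245.2 nmi
Rhumb line: Δψ = -0.6556, q = Δφ/Δψ = 0.8758, d_rh = R√(Δφ²+q²Δλ²) = 6623.5 nmi
Excess = 6623.5 − 6245.2 = 378.3 ≈ 378 nmi

378 nmi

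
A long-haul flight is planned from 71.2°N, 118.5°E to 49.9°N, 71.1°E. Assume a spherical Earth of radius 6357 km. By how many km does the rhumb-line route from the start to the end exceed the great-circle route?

74 km

Great circle: cos σ = sin φ₁ sin φ₂ + cos φ₁ cos φ₂ cos Δλ,  σ = 0.5264 rad → d_gc = 3346.4 km
Rhumb line: Δψ = -0.7905, q = Δφ/Δψ = 0.4703, d_rh = R√(Δφ²+q²Δλ²) = 3420.7 km
Excess = 3420.7 − 3346.4 = 74.3 ≈ 74 km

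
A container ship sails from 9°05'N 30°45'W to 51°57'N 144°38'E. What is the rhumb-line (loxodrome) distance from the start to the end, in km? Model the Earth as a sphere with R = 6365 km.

16787 km

Rhumb course C = atan2(Δλ, Δψ) with Δψ = ln[tan(π/4+φ₂/2)/tan(π/4+φ₁/2)] = +0.9055, Δλ = +3.0610 → C = 73.52°
d = R·|Δφ| / |cos C| = 6365·0.74816 / 0.28368 = 16787 km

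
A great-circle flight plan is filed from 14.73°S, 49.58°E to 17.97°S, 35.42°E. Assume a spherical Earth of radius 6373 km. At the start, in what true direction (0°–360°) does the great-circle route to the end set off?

θ = atan2( sin Δλ·cos φ₂ ,  cos φ₁ sin φ₂ − sin φ₁ cos φ₂ cos Δλ )
  = atan2(-0.2327, -0.0639) = 254.65°

254.7°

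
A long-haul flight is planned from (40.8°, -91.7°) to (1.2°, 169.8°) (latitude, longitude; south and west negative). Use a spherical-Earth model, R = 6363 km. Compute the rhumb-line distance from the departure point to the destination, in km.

10873 km

Δψ = ln[tan(π/4+φ₂/2)/tan(π/4+φ₁/2)] = -0.7603;  Δφ = -0.6912 rad,  Δλ = -1.7191 rad
q = Δφ/Δψ = 0.9091
d = R·√(Δφ² + q²Δλ²) = 6363·1.70880 = 10873 km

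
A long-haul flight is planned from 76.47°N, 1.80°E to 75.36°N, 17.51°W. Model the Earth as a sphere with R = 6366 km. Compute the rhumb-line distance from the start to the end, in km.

Rhumb course C = atan2(Δλ, Δψ) with Δψ = ln[tan(π/4+φ₂/2)/tan(π/4+φ₁/2)] = -0.0796, Δλ = -0.3370 → C = 256.70°
d = R·|Δφ| / |cos C| = 6366·0.01937 / 0.22999 = 536 km

536 km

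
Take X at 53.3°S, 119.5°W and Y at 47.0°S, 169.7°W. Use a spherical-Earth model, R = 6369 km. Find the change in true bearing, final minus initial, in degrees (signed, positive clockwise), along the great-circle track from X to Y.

Initial bearing θ₁ = atan2(sin Δλ cos φ₂, cos φ₁ sin φ₂ − sin φ₁ cos φ₂ cos Δλ) = 260.57°
Final bearing θ₂ = (initial bearing from the destination back to the start) + 180° = 300.18°
Δθ = θ₂ − θ₁ = +39.6°

+39.6°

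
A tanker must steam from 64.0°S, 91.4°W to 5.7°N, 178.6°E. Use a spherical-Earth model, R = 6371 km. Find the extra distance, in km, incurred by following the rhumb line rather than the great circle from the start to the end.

Great circle: cos σ = sin φ₁ sin φ₂ + cos φ₁ cos φ₂ cos Δλ,  σ = 1.6602 rad → d_gc = 10577.0 km
Rhumb line: Δψ = +1.5656, q = Δφ/Δψ = 0.7770, d_rh = R√(Δφ²+q²Δλ²) = 10978.9 km
Excess = 10978.9 − 10577.0 = 401.9 ≈ 402 km

402 km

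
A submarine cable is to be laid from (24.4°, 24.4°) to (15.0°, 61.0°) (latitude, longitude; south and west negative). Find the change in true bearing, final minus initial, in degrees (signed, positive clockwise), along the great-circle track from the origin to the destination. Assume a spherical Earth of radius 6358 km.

At departure: θ₁ = atan2(sin Δλ cos φ₂, cos φ₁ sin φ₂ − sin φ₁ cos φ₂ cos Δλ) = 98.36°
At arrival: θ₂ = atan2(sin Δλ cos φ₁, −cos φ₂ sin φ₁ + sin φ₂ cos φ₁ cos Δλ) = 111.13°
Δθ = θ₂ − θ₁ = +12.8°

+12.8°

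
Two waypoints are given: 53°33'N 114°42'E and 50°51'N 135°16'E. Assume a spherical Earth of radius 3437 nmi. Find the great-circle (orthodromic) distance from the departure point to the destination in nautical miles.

770 nmi

cos σ = sin φ₁ sin φ₂ + cos φ₁ cos φ₂ cos Δλ
      = sin(53.55°)sin(50.85°) + cos(53.55°)cos(50.85°)cos(20.57°) = 0.9750
σ = 12.843° → d = Rσ = 3437·0.22415 = 770 nmi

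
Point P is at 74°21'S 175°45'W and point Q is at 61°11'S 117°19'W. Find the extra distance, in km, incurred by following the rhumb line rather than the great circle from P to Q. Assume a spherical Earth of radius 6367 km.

Great circle: cos σ = sin φ₁ sin φ₂ + cos φ₁ cos φ₂ cos Δλ,  σ = 0.4233 rad → d_gc = 2694.9 km
Rhumb line: Δψ = +0.6256, q = Δφ/Δψ = 0.3673, d_rh = R√(Δφ²+q²Δλ²) = 2798.1 km
Excess = 2798.1 − 2694.9 = 103.2 ≈ 103 km

103 km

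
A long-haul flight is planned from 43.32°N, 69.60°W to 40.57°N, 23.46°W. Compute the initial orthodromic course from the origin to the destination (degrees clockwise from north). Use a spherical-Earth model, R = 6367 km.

78.4°

N = sin Δλ·cos φ₂ = +0.5477;  D = cos φ₁ sin φ₂ − sin φ₁ cos φ₂ cos Δλ = +0.1121
initial course = atan2(N, D) = 78.44°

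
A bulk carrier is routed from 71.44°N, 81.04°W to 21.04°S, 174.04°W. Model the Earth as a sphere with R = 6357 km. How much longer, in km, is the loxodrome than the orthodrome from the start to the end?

Great circle: cos σ = sin φ₁ sin φ₂ + cos φ₁ cos φ₂ cos Δλ,  σ = 1.9347 rad → d_gc = 12298.7 km
Rhumb line: Δψ = -2.1873, q = Δφ/Δψ = 0.7379, d_rh = R√(Δφ²+q²Δλ²) = 12777.3 km
Excess = 12777.3 − 12298.7 = 478.6 ≈ 479 km

479 km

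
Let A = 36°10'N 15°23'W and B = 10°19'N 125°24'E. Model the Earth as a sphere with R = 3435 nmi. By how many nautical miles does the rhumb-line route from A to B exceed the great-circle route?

Great circle: cos σ = sin φ₁ sin φ₂ + cos φ₁ cos φ₂ cos Δλ,  σ = 2.1056 rad → d_gc = 7232.7 nmi
Rhumb line: Δψ = -0.4968, q = Δφ/Δψ = 0.9081, d_rh = R√(Δφ²+q²Δλ²) = 7819.6 nmi
Excess = 7819.6 − 7232.7 = 586.9 ≈ 587 nmi

587 nmi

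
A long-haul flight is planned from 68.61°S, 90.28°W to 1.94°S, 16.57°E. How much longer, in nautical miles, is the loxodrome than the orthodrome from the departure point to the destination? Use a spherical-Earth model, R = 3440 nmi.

418 nmi

Great circle: cos σ = sin φ₁ sin φ₂ + cos φ₁ cos φ₂ cos Δλ,  σ = 1.6450 rad → d_gc = 5658.80 nmi
Rhumb line: Δψ = +1.6329, q = Δφ/Δψ = 0.7126, d_rh = R√(Δφ²+q²Δλ²) = 6076.33 nmi
Excess = 6076.33 − 5658.80 = 417.53 ≈ 418 nmi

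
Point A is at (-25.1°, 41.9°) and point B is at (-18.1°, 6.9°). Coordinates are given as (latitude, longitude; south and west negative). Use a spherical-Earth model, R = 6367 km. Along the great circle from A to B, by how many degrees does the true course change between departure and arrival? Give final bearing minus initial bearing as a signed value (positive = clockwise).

Initial bearing θ₁ = atan2(sin Δλ cos φ₂, cos φ₁ sin φ₂ − sin φ₁ cos φ₂ cos Δλ) = 275.13°
Final bearing θ₂ = (initial bearing from the destination back to the start) + 180° = 288.40°
Δθ = θ₂ − θ₁ = +13.3°

+13.3°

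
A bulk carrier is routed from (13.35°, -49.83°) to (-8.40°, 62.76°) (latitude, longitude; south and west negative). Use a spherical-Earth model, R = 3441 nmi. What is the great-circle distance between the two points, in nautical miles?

cos σ = sin φ₁ sin φ₂ + cos φ₁ cos φ₂ cos Δλ
      = sin(13.35°)sin(-8.40°) + cos(13.35°)cos(-8.40°)cos(112.59°) = -0.4035
σ = 113.796° → d = Rσ = 3441·1.98611 = 6834 nmi

6834 nmi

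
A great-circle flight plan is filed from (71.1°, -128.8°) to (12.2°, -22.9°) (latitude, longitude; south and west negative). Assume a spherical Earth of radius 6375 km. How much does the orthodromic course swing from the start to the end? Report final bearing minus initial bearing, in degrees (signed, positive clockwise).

+90.6°

Initial bearing θ₁ = atan2(sin Δλ cos φ₂, cos φ₁ sin φ₂ − sin φ₁ cos φ₂ cos Δλ) = 71.10°
Final bearing θ₂ = (initial bearing from the destination back to the start) + 180° = 161.73°
Δθ = θ₂ − θ₁ = +90.6°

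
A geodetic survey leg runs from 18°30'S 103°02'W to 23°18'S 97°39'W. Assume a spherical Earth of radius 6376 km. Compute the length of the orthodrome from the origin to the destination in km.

773 km

cos σ = sin φ₁ sin φ₂ + cos φ₁ cos φ₂ cos Δλ
      = sin(-18.50°)sin(-23.30°) + cos(-18.50°)cos(-23.30°)cos(5.38°) = 0.9927
σ = 6.950° → d = Rσ = 6376·0.12131 = 773 km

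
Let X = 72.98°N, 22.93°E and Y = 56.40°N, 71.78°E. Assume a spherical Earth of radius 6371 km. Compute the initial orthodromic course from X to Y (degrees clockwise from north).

104.1°

N = sin Δλ·cos φ₂ = +0.4167;  D = cos φ₁ sin φ₂ − sin φ₁ cos φ₂ cos Δλ = -0.1044
initial course = atan2(N, D) = 104.07°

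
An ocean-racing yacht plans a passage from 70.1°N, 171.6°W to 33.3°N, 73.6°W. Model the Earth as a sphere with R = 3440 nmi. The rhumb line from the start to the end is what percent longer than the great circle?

8.9%

Great circle: σ = 1.0740 rad → d_gc = Rσ = 3694.4 nmi
Rhumb: Δφ = -0.6423, Δλ = +1.7104, Δψ = -1.1235, q = Δφ/Δψ = 0.5717 → d_rh = R√(Δφ²+q²Δλ²) = 4024.3 nmi
Excess = (4024.3 − 3694.4) / 3694.4 = 329.9 / 3694.4 = 8.93% ≈ 8.9%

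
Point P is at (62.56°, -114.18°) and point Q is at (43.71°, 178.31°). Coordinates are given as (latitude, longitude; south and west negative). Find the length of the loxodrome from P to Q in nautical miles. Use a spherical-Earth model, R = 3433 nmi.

2631 nmi

Δψ = ln[tan(π/4+φ₂/2)/tan(π/4+φ₁/2)] = -0.5601;  Δφ = -0.3290 rad,  Δλ = -1.1783 rad
q = Δφ/Δψ = 0.5874
d = R·√(Δφ² + q²Δλ²) = 3433·0.76630 = 2631 nmi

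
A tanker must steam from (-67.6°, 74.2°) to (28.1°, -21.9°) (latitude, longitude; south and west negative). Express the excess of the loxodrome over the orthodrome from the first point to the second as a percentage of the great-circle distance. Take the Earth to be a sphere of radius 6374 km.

Great circle: σ = 2.0614 rad → d_gc = Rσ = 13139.6 km
Rhumb: Δφ = +1.6703, Δλ = -1.6773, Δψ = +2.1308, q = Δφ/Δψ = 0.7839 → d_rh = R√(Δφ²+q²Δλ²) = 13548.9 km
Excess = (13548.9 − 13139.6) / 13139.6 = 409.3 / 13139.6 = 3.12% ≈ 3.1%

3.1%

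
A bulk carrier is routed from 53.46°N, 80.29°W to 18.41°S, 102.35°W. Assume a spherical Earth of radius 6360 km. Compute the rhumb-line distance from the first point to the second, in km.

8260 km

Rhumb course C = atan2(Δλ, Δψ) with Δψ = ln[tan(π/4+φ₂/2)/tan(π/4+φ₁/2)] = -1.4352, Δλ = -0.3850 → C = 195.02°
d = R·|Δφ| / |cos C| = 6360·1.25437 / 0.96585 = 8260 km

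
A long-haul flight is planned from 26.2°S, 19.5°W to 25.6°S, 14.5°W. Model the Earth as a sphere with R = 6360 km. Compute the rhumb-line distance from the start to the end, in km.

Δψ = ln[tan(π/4+φ₂/2)/tan(π/4+φ₁/2)] = +0.0116;  Δφ = +0.0105 rad,  Δλ = +0.0873 rad
q = Δφ/Δψ = 0.8996
d = R·√(Δφ² + q²Δλ²) = 6360·0.07920 = 504 km

504 km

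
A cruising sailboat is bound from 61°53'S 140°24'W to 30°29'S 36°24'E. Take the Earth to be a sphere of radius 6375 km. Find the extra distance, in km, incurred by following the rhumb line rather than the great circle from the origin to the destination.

Great circle: cos σ = sin φ₁ sin φ₂ + cos φ₁ cos φ₂ cos Δλ,  σ = 1.5289 rad → d_gc = 9746.5 km
Rhumb line: Δψ = +0.8256, q = Δφ/Δψ = 0.6638, d_rh = R√(Δφ²+q²Δλ²) = 13517.5 km
Excess = 13517.5 − 9746.5 = 3771.0 ≈ 3771 km

3771 km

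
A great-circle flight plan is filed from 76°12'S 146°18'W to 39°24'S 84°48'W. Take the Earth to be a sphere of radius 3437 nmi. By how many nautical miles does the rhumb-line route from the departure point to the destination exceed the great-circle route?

Great circle: cos σ = sin φ₁ sin φ₂ + cos φ₁ cos φ₂ cos Δλ,  σ = 0.7893 rad → d_gc = 2712.74 nmi
Rhumb line: Δψ = +1.3626, q = Δφ/Δψ = 0.4714, d_rh = R√(Δφ²+q²Δλ²) = 2810.22 nmi
Excess = 2810.22 − 2712.74 = 97.48 ≈ 97 nmi

97 nmi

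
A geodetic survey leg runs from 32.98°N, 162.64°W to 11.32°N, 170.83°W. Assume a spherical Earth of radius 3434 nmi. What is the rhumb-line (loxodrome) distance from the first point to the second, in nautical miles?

1374 nmi

Δψ = ln[tan(π/4+φ₂/2)/tan(π/4+φ₁/2)] = -0.4114;  Δφ = -0.3780 rad,  Δλ = -0.1429 rad
q = Δφ/Δψ = 0.9188
d = R·√(Δφ² + q²Δλ²) = 3434·0.40020 = 1374 nmi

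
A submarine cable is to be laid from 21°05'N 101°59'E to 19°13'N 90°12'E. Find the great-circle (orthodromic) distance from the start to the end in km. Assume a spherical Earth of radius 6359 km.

Haversine: a = sin²(Δφ/2)+cos φ₁ cos φ₂ sin²(Δλ/2) = 0.00955;  σ = 2·atan2(√a,√(1−a))
σ = 11.216° → d = Rσ = 6359·0.19575 = 1245 km

1245 km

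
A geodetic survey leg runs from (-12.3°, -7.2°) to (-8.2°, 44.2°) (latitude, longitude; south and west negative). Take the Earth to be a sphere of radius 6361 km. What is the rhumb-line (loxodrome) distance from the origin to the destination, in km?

Δψ = ln[tan(π/4+φ₂/2)/tan(π/4+φ₁/2)] = +0.0727;  Δφ = +0.0716 rad,  Δλ = +0.8971 rad
q = Δφ/Δψ = 0.9838
d = R·√(Δφ² + q²Δλ²) = 6361·0.88548 = 5633 km

5633 km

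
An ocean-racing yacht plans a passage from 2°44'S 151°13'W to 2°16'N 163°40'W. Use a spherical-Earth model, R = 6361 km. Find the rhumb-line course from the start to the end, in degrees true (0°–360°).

291.9°

Δψ = ln[tan(π/4+φ₂/2)/tan(π/4+φ₁/2)] = +0.0873
Δλ = -0.2173 rad (taken the short way round)
course = atan2(Δλ, Δψ) = 291.89°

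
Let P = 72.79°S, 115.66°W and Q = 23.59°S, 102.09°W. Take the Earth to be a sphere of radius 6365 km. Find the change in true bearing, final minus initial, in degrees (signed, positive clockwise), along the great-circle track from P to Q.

At departure: θ₁ = atan2(sin Δλ cos φ₂, cos φ₁ sin φ₂ − sin φ₁ cos φ₂ cos Δλ) = 16.36°
At arrival: θ₂ = atan2(sin Δλ cos φ₁, −cos φ₂ sin φ₁ + sin φ₂ cos φ₁ cos Δλ) = 5.22°
Δθ = θ₂ − θ₁ = -11.1°

-11.1°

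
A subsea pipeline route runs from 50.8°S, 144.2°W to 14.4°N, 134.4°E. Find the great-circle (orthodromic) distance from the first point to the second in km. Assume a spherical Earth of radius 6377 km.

10663 km

cos σ = sin φ₁ sin φ₂ + cos φ₁ cos φ₂ cos Δλ
      = sin(-50.80°)sin(14.40°) + cos(-50.80°)cos(14.40°)cos(-81.40°) = -0.1012
σ = 95.807° → d = Rσ = 6377·1.67215 = 10663 km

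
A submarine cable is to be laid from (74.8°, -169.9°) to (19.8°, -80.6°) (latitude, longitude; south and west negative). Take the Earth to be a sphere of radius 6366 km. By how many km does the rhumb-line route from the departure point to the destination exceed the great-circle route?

519 km

Great circle: cos σ = sin φ₁ sin φ₂ + cos φ₁ cos φ₂ cos Δλ,  σ = 1.2346 rad → d_gc = 7859.4 km
Rhumb line: Δψ = -1.6615, q = Δφ/Δψ = 0.5777, d_rh = R√(Δφ²+q²Δλ²) = 8378.7 km
Excess = 8378.7 − 7859.4 = 519.3 ≈ 519 km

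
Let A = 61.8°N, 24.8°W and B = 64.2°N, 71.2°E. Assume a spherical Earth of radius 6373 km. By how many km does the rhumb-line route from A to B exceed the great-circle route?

462 km

Great circle: cos σ = sin φ₁ sin φ₂ + cos φ₁ cos φ₂ cos Δλ,  σ = 0.6889 rad → d_gc = 4390.3 km
Rhumb line: Δψ = +0.0923, q = Δφ/Δψ = 0.4537, d_rh = R√(Δφ²+q²Δλ²) = 4852.0 km
Excess = 4852.0 − 4390.3 = 461.7 ≈ 462 km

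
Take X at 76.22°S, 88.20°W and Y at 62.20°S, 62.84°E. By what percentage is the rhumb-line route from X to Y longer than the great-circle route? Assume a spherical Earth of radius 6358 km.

Great circle: σ = 0.7045 rad → d_gc = Rσ = 4479.4 km
Rhumb: Δφ = +0.2447, Δλ = +2.6361, Δψ = +0.7169, q = Δφ/Δψ = 0.3413 → d_rh = R√(Δφ²+q²Δλ²) = 5928.8 km
Excess = (5928.8 − 4479.4) / 4479.4 = 1449.4 / 4479.4 = 32.36% ≈ 32.4%

32.4%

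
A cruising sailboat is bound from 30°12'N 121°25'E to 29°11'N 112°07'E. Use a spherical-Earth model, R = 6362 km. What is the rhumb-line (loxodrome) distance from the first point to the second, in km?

904 km

Rhumb course C = atan2(Δλ, Δψ) with Δψ = ln[tan(π/4+φ₂/2)/tan(π/4+φ₁/2)] = -0.0204, Δλ = -0.1623 → C = 262.83°
d = R·|Δφ| / |cos C| = 6362·0.01774 / 0.12486 = 904 km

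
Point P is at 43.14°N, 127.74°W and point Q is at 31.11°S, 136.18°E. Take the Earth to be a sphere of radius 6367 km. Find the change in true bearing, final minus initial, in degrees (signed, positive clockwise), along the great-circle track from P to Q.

Initial bearing θ₁ = atan2(sin Δλ cos φ₂, cos φ₁ sin φ₂ − sin φ₁ cos φ₂ cos Δλ) = 249.70°
Final bearing θ₂ = (initial bearing from the destination back to the start) + 180° = 233.06°
Δθ = θ₂ − θ₁ = -16.6°

-16.6°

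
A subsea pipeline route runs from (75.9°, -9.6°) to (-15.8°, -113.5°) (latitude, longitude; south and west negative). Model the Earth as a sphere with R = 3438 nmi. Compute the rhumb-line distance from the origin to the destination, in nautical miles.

Rhumb course C = atan2(Δλ, Δψ) with Δψ = ln[tan(π/4+φ₂/2)/tan(π/4+φ₁/2)] = -2.3695, Δλ = -1.8134 → C = 217.43°
d = R·|Δφ| / |cos C| = 3438·1.60047 / 0.79412 = 6929 nmi

6929 nmi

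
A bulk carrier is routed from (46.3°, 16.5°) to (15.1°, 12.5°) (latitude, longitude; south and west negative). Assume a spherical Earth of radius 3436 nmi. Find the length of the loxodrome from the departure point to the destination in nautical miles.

1882 nmi

Δψ = ln[tan(π/4+φ₂/2)/tan(π/4+φ₁/2)] = -0.6472;  Δφ = -0.5445 rad,  Δλ = -0.0698 rad
q = Δφ/Δψ = 0.8414
d = R·√(Δφ² + q²Δλ²) = 3436·0.54770 = 1882 nmi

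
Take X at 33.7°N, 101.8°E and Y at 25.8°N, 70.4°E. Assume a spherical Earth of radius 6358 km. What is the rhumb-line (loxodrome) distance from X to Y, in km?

Rhumb course C = atan2(Δλ, Δψ) with Δψ = ln[tan(π/4+φ₂/2)/tan(π/4+φ₁/2)] = -0.1590, Δλ = -0.5480 → C = 253.82°
d = R·|Δφ| / |cos C| = 6358·0.13788 / 0.27867 = 3146 km

3146 km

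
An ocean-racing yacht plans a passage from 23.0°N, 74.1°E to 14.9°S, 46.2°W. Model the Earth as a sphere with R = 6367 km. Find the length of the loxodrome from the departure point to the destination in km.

13748 km

Rhumb course C = atan2(Δλ, Δψ) with Δψ = ln[tan(π/4+φ₂/2)/tan(π/4+φ₁/2)] = -0.6757, Δλ = -2.0996 → C = 252.16°
d = R·|Δφ| / |cos C| = 6367·0.66148 / 0.30634 = 13748 km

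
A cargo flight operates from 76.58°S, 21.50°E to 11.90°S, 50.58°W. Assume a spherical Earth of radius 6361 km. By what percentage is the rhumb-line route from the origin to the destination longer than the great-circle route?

Great circle: σ = 1.2969 rad → d_gc = Rσ = 8249.8 km
Rhumb: Δφ = +1.1289, Δλ = -1.2580, Δψ = +1.9308, q = Δφ/Δψ = 0.5847 → d_rh = R√(Δφ²+q²Δλ²) = 8570.5 km
Excess = (8570.5 − 8249.8) / 8249.8 = 320.7 / 8249.8 = 3.89% ≈ 3.9%

3.9%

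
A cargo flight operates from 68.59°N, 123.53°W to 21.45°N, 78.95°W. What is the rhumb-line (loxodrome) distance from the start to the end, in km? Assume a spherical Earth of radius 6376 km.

Rhumb course C = atan2(Δλ, Δψ) with Δψ = ln[tan(π/4+φ₂/2)/tan(π/4+φ₁/2)] = -1.2823, Δλ = +0.7781 → C = 148.75°
d = R·|Δφ| / |cos C| = 6376·0.82275 / 0.85494 = 6136 km

6136 km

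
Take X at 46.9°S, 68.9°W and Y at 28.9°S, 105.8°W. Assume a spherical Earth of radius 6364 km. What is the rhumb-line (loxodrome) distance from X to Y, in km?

3777 km

Δψ = ln[tan(π/4+φ₂/2)/tan(π/4+φ₁/2)] = +0.4018;  Δφ = +0.3142 rad,  Δλ = -0.6440 rad
q = Δφ/Δψ = 0.7818
d = R·√(Δφ² + q²Δλ²) = 6364·0.59350 = 3777 km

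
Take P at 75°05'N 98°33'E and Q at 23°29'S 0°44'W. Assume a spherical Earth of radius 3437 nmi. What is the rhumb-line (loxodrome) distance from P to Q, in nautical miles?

7237 nmi

Δψ = ln[tan(π/4+φ₂/2)/tan(π/4+φ₁/2)] = -2.4551;  Δφ = -1.7203 rad,  Δλ = -1.7328 rad
q = Δφ/Δψ = 0.7007
d = R·√(Δφ² + q²Δλ²) = 3437·2.10566 = 7237 nmi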